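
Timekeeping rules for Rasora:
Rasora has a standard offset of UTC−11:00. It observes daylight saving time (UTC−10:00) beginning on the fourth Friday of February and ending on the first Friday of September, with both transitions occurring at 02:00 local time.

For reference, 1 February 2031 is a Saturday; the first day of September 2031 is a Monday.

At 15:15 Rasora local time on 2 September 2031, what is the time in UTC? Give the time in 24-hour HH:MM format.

01:15

1 February 2031 is a Saturday, so the first Friday is February 7 and the fourth is February 28.
1 September 2031 is a Monday, so the first Friday is September 5.
2 September 2031 lies within the daylight-saving period (28 February – 5 September), so Rasora is on daylight time, UTC−10:00.
15:15 local + 10h = 01:15 UTC (rolling into the next day, 3 September 2031).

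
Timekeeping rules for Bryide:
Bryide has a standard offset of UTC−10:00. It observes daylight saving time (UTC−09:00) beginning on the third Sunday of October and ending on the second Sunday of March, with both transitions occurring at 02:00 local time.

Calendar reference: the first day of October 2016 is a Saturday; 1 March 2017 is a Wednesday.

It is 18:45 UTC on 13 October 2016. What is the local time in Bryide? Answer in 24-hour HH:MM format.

1 October 2016 is a Saturday, so the first Sunday is October 2 and the third is October 16.
1 March 2017 is a Wednesday, so the first Sunday is March 5 and the second is March 12.
At the standard offset (UTC−10:00), 18:45 UTC − 10h = 08:45 Bryide standard time.
The standard-time date in Bryide, 13 October 2016, is outside the daylight-saving period (16 October 2016 – 12 March 2017), so Bryide is on standard time, UTC−10:00.
18:45 UTC − 10h = 08:45 local.

08:45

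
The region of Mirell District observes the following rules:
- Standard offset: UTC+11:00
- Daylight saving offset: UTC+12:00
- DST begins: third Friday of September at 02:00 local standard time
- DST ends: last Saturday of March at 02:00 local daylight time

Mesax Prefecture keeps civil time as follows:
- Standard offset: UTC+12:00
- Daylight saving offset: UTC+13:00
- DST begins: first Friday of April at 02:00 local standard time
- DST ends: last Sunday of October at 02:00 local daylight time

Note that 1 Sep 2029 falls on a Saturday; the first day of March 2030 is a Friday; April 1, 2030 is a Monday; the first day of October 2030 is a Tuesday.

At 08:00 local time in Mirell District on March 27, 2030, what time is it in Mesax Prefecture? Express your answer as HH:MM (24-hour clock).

1 September 2029 is a Saturday, so the first Friday is September 7 and the third is September 21.
1 March 2030 is a Friday, so Saturdays fall on 2, 9, 16, 23, 30; the last is March 30.
Daylight saving runs 21 September 2029 – 30 March 2030; March 27, 2030 is inside that window, so Mirell District is at UTC+12:00.
08:00 Mirell District − 12h = 20:00 UTC (rolling into the previous day, 26 March 2030).
1 April 2030 is a Monday, so the first Friday is April 5.
1 October 2030 is a Tuesday, so Sundays fall on 6, 13, 20, 27; the last is October 27.
At the standard offset (UTC+12:00), 20:00 UTC + 12h = 08:00 Mesax Prefecture standard time (rolling into the next day, 27 March 2030).
Daylight saving runs 5 April – 27 October; the standard-time date in Mesax Prefecture, March 27, 2030, is outside that window, so Mesax Prefecture is on standard time at UTC+12:00.
20:00 UTC + 12h = 08:00 Mesax Prefecture (rolling into the next day, 27 March 2030).

08:00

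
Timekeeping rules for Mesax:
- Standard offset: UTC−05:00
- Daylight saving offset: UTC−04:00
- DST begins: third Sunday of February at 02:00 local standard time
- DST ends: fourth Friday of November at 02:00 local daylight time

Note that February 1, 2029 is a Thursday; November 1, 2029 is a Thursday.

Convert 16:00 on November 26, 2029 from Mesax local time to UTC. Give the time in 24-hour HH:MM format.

1 February 2029 is a Thursday, so the first Sunday is February 4 and the third is February 18.
1 November 2029 is a Thursday, so the first Friday is November 2 and the fourth is November 23.
Daylight saving runs 18 February – 23 November; November 26, 2029 is outside that window, so Mesax is on standard time at UTC−05:00.
16:00 local + 5h = 21:00 UTC.

21:00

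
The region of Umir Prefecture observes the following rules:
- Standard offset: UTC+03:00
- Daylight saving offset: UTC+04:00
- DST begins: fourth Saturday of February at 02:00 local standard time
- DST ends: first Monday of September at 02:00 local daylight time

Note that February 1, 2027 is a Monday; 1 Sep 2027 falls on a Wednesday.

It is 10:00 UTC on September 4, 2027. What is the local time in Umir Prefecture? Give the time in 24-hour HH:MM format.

14:00

1 February 2027 is a Monday, so the first Saturday is February 6 and the fourth is February 27.
1 September 2027 is a Wednesday, so the first Monday is September 6.
At the standard offset (UTC+03:00), 10:00 UTC + 3h = 13:00 Umir Prefecture standard time.
The standard-time date in Umir Prefecture, September 4, 2027, lies within the daylight-saving period (27 February – 6 September), so Umir Prefecture is on daylight time, UTC+04:00.
10:00 UTC + 4h = 14:00 local.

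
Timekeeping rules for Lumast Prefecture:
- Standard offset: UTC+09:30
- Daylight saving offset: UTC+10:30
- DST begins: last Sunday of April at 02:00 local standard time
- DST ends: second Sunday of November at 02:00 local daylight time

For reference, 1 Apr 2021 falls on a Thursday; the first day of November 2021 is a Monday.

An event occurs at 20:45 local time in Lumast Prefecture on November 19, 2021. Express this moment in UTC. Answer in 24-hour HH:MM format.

11:15

1 April 2021 is a Thursday, so Sundays fall on 4, 11, 18, 25; the last is April 25.
1 November 2021 is a Monday, so the first Sunday is November 7 and the second is November 14.
Daylight saving runs 25 April – 14 November; November 19, 2021 is outside that window, so Lumast Prefecture is on standard time at UTC+09:30.
20:45 local − 9h30m = 11:15 UTC.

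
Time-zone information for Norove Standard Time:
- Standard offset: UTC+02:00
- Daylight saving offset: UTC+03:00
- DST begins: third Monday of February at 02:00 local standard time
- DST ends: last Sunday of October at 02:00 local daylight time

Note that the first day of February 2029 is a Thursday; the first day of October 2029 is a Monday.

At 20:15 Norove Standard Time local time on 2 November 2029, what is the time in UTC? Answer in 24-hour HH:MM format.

18:15

1 February 2029 is a Thursday, so the first Monday is February 5 and the third is February 19.
1 October 2029 is a Monday, so Sundays fall on 7, 14, 21, 28; the last is October 28.
Daylight saving runs 19 February – 28 October; 2 November 2029 is outside that window, so Norove Standard Time is on standard time at UTC+02:00.
20:15 local − 2h = 18:15 UTC.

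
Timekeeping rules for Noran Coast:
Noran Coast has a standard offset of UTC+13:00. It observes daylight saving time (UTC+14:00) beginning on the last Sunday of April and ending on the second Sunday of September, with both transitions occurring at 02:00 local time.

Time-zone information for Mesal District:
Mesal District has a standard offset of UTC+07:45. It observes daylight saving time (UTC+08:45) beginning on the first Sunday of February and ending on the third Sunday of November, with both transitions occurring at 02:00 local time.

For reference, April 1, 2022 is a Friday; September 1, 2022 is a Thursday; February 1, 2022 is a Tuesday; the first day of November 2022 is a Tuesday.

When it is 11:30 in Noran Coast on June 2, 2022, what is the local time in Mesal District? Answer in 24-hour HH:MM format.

1 April 2022 is a Friday, so Sundays fall on 3, 10, 17, 24; the last is April 24.
1 September 2022 is a Thursday, so the first Sunday is September 4 and the second is September 11.
June 2, 2022 lies within the daylight-saving period (24 April – 11 September), so Noran Coast is on daylight time, UTC+14:00.
11:30 Noran Coast − 14h = 21:30 UTC (rolling into the previous day, 1 June 2022).
1 February 2022 is a Tuesday, so the first Sunday is February 6.
1 November 2022 is a Tuesday, so the first Sunday is November 6 and the third is November 20.
At the standard offset (UTC+07:45), 21:30 UTC + 7h45m = 05:15 Mesal District standard time (rolling into the next day, 2 June 2022).
Daylight saving runs 6 February – 20 November; the standard-time date in Mesal District, June 2, 2022, is inside that window, so Mesal District is at UTC+08:45.
21:30 UTC + 8h45m = 06:15 Mesal District (rolling into the next day, 2 June 2022).

06:15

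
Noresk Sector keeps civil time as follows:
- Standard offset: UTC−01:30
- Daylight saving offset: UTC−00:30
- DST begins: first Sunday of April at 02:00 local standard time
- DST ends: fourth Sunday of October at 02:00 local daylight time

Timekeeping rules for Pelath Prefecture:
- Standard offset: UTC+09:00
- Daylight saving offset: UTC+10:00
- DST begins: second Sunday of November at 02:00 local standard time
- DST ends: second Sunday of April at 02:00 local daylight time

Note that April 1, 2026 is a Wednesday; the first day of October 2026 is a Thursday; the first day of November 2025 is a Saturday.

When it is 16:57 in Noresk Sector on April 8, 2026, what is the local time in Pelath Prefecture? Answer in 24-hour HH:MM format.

1 April 2026 is a Wednesday, so the first Sunday is April 5.
1 October 2026 is a Thursday, so the first Sunday is October 4 and the fourth is October 25.
April 8, 2026 lies within the daylight-saving period (5 April – 25 October), so Noresk Sector is on daylight time, UTC−00:30.
16:57 Noresk Sector + 0h30m = 17:27 UTC.
1 November 2025 is a Saturday, so the first Sunday is November 2 and the second is November 9.
1 April 2026 is a Wednesday, so the first Sunday is April 5 and the second is April 12.
At the standard offset (UTC+09:00), 17:27 UTC + 9h = 02:27 Pelath Prefecture standard time (rolling into the next day, 9 April 2026).
The standard-time date in Pelath Prefecture, April 9, 2026, lies within the daylight-saving period (9 November 2025 – 12 April 2026), so Pelath Prefecture is on daylight time, UTC+10:00.
17:27 UTC + 10h = 03:27 Pelath Prefecture (rolling into the next day, 9 April 2026).

03:27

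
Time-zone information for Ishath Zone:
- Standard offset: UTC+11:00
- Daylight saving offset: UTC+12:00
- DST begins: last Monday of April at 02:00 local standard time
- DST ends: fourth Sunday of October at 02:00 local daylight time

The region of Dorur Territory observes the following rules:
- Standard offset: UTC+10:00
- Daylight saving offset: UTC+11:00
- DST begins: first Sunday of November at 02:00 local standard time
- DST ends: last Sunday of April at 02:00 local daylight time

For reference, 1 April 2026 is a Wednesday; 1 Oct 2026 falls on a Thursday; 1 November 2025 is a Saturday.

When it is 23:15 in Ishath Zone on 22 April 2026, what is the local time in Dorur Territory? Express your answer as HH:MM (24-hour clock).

1 April 2026 is a Wednesday, so Mondays fall on 6, 13, 20, 27; the last is April 27.
1 October 2026 is a Thursday, so the first Sunday is October 4 and the fourth is October 25.
22 April 2026 does not fall between 27 April and 25 October, so daylight saving is not in effect and Ishath Zone is at UTC+11:00.
23:15 Ishath Zone − 11h = 12:15 UTC.
1 November 2025 is a Saturday, so the first Sunday is November 2.
1 April 2026 is a Wednesday, so Sundays fall on 5, 12, 19, 26; the last is April 26.
At the standard offset (UTC+10:00), 12:15 UTC + 10h = 22:15 Dorur Territory standard time.
The standard-time date in Dorur Territory, 22 April 2026, lies within the daylight-saving period (2 November 2025 – 26 April 2026), so Dorur Territory is on daylight time, UTC+11:00.
12:15 UTC + 11h = 23:15 Dorur Territory.

23:15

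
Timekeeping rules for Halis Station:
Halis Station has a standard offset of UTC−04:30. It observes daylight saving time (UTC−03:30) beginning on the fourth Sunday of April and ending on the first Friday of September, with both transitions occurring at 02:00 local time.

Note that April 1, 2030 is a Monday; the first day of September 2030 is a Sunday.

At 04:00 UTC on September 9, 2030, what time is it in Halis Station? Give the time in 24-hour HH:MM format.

23:30

1 April 2030 is a Monday, so the first Sunday is April 7 and the fourth is April 28.
1 September 2030 is a Sunday, so the first Friday is September 6.
At the standard offset (UTC−04:30), 04:00 UTC − 4h30m = 23:30 Halis Station standard time (rolling into the previous day, 8 September 2030).
Daylight saving runs 28 April – 6 September; the standard-time date in Halis Station, September 8, 2030, is outside that window, so Halis Station is on standard time at UTC−04:30.
04:00 UTC − 4h30m = 23:30 local (rolling into the previous day, 8 September 2030).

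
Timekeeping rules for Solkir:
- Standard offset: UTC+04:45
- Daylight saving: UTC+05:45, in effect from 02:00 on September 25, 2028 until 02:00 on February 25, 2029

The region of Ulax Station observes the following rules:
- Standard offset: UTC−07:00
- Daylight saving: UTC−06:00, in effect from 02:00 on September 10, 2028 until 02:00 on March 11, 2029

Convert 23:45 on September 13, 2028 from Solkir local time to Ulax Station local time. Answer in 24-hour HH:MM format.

September 13, 2028 does not fall between 25 September 2028 and 25 February 2029, so daylight saving is not in effect and Solkir is at UTC+04:45.
23:45 Solkir − 4h45m = 19:00 UTC.
At the standard offset (UTC−07:00), 19:00 UTC − 7h = 12:00 Ulax Station standard time.
The standard-time date in Ulax Station, September 13, 2028, lies within the daylight-saving period (10 September 2028 – 11 March 2029), so Ulax Station is on daylight time, UTC−06:00.
19:00 UTC − 6h = 13:00 Ulax Station.

13:00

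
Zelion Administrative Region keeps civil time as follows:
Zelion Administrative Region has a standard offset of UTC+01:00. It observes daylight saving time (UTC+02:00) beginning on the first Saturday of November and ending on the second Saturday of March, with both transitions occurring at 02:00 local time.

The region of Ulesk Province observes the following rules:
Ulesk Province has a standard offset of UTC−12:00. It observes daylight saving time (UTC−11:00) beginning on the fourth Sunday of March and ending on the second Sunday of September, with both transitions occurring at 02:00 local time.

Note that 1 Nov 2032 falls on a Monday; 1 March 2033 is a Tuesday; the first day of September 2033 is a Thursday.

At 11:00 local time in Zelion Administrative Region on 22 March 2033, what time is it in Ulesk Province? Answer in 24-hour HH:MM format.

22:00

1 November 2032 is a Monday, so the first Saturday is November 6.
1 March 2033 is a Tuesday, so the first Saturday is March 5 and the second is March 12.
Daylight saving runs 6 November 2032 – 12 March 2033; 22 March 2033 is outside that window, so Zelion Administrative Region is on standard time at UTC+01:00.
11:00 Zelion Administrative Region − 1h = 10:00 UTC.
1 March 2033 is a Tuesday, so the first Sunday is March 6 and the fourth is March 27.
1 September 2033 is a Thursday, so the first Sunday is September 4 and the second is September 11.
At the standard offset (UTC−12:00), 10:00 UTC − 12h = 22:00 Ulesk Province standard time (rolling into the previous day, 21 March 2033).
Daylight saving runs 27 March – 11 September; the standard-time date in Ulesk Province, 21 March 2033, is outside that window, so Ulesk Province is on standard time at UTC−12:00.
10:00 UTC − 12h = 22:00 Ulesk Province (rolling into the previous day, 21 March 2033).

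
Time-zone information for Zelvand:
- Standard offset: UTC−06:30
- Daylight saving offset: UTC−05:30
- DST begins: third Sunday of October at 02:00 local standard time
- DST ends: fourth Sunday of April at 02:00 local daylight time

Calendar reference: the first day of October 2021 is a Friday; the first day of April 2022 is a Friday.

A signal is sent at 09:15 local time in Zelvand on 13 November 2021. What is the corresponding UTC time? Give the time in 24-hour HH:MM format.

14:45

1 October 2021 is a Friday, so the first Sunday is October 3 and the third is October 17.
1 April 2022 is a Friday, so the first Sunday is April 3 and the fourth is April 24.
Daylight saving runs 17 October 2021 – 24 April 2022; 13 November 2021 is inside that window, so Zelvand is at UTC−05:30.
09:15 local + 5h30m = 14:45 UTC.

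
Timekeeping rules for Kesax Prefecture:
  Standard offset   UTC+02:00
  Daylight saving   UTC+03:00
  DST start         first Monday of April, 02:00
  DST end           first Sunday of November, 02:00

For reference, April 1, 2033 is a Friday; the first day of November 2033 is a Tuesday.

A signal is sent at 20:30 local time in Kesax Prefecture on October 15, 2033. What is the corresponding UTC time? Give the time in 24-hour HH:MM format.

1 April 2033 is a Friday, so the first Monday is April 4.
1 November 2033 is a Tuesday, so the first Sunday is November 6.
Daylight saving runs 4 April – 6 November; October 15, 2033 is inside that window, so Kesax Prefecture is at UTC+03:00.
20:30 local − 3h = 17:30 UTC.

17:30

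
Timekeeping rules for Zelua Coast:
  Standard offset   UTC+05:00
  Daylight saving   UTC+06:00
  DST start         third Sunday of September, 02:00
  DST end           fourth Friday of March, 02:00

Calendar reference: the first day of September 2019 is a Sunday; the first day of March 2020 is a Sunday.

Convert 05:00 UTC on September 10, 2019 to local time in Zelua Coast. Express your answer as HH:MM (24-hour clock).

10:00

1 September 2019 is a Sunday, so the first Sunday is September 1 and the third is September 15.
1 March 2020 is a Sunday, so the first Friday is March 6 and the fourth is March 27.
At the standard offset (UTC+05:00), 05:00 UTC + 5h = 10:00 Zelua Coast standard time.
Daylight saving runs 15 September 2019 – 27 March 2020; the standard-time date in Zelua Coast, September 10, 2019, is outside that window, so Zelua Coast is on standard time at UTC+05:00.
05:00 UTC + 5h = 10:00 local.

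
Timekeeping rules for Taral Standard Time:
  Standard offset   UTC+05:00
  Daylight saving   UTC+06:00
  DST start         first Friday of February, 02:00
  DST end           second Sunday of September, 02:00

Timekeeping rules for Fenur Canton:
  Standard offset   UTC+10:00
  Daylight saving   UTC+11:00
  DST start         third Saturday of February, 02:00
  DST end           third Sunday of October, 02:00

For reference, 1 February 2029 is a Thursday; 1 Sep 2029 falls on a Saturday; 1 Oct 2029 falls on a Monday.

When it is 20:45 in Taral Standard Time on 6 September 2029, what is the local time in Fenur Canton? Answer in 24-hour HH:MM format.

1 February 2029 is a Thursday, so the first Friday is February 2.
1 September 2029 is a Saturday, so the first Sunday is September 2 and the second is September 9.
6 September 2029 falls between 2 February and 9 September, so daylight saving is in effect and Taral Standard Time is at UTC+06:00.
20:45 Taral Standard Time − 6h = 14:45 UTC.
1 February 2029 is a Thursday, so the first Saturday is February 3 and the third is February 17.
1 October 2029 is a Monday, so the first Sunday is October 7 and the third is October 21.
At the standard offset (UTC+10:00), 14:45 UTC + 10h = 00:45 Fenur Canton standard time (rolling into the next day, 7 September 2029).
Daylight saving runs 17 February – 21 October; the standard-time date in Fenur Canton, 7 September 2029, is inside that window, so Fenur Canton is at UTC+11:00.
14:45 UTC + 11h = 01:45 Fenur Canton (rolling into the next day, 7 September 2029).

01:45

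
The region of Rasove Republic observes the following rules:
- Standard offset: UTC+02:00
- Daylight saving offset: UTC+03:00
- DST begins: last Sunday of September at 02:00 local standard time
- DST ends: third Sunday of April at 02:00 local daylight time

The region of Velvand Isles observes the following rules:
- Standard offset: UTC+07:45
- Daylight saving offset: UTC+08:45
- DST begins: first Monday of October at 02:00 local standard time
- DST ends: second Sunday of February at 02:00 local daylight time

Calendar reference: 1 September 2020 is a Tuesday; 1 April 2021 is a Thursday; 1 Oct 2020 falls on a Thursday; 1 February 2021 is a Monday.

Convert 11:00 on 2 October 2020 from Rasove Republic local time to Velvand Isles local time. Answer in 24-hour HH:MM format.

15:45

1 September 2020 is a Tuesday, so Sundays fall on 6, 13, 20, 27; the last is September 27.
1 April 2021 is a Thursday, so the first Sunday is April 4 and the third is April 18.
2 October 2020 lies within the daylight-saving period (27 September 2020 – 18 April 2021), so Rasove Republic is on daylight time, UTC+03:00.
11:00 Rasove Republic − 3h = 08:00 UTC.
1 October 2020 is a Thursday, so the first Monday is October 5.
1 February 2021 is a Monday, so the first Sunday is February 7 and the second is February 14.
At the standard offset (UTC+07:45), 08:00 UTC + 7h45m = 15:45 Velvand Isles standard time.
The standard-time date in Velvand Isles, 2 October 2020, is outside the daylight-saving period (5 October 2020 – 14 February 2021), so Velvand Isles is on standard time, UTC+07:45.
08:00 UTC + 7h45m = 15:45 Velvand Isles.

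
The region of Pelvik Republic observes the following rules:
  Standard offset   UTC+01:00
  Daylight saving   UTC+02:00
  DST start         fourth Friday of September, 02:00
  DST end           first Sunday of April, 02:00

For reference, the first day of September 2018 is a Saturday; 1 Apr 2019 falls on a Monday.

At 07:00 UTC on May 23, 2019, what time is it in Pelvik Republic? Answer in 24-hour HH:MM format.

08:00

1 September 2018 is a Saturday, so the first Friday is September 7 and the fourth is September 28.
1 April 2019 is a Monday, so the first Sunday is April 7.
At the standard offset (UTC+01:00), 07:00 UTC + 1h = 08:00 Pelvik Republic standard time.
The standard-time date in Pelvik Republic, May 23, 2019, does not fall between 28 September 2018 and 7 April 2019, so daylight saving is not in effect and Pelvik Republic is at UTC+01:00.
07:00 UTC + 1h = 08:00 local.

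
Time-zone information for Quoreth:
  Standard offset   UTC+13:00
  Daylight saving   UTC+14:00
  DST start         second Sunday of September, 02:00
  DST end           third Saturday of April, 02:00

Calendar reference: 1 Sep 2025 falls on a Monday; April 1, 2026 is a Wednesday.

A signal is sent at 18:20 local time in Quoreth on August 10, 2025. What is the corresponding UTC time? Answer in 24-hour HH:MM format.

1 September 2025 is a Monday, so the first Sunday is September 7 and the second is September 14.
1 April 2026 is a Wednesday, so the first Saturday is April 4 and the third is April 18.
August 10, 2025 is outside the daylight-saving period (14 September 2025 – 18 April 2026), so Quoreth is on standard time, UTC+13:00.
18:20 local − 13h = 05:20 UTC.

05:20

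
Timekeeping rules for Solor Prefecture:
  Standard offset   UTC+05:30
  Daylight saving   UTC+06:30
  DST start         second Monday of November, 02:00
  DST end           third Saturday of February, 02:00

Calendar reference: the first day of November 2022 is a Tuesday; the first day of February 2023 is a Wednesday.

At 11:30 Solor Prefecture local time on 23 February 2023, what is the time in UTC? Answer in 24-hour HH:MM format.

06:00

1 November 2022 is a Tuesday, so the first Monday is November 7 and the second is November 14.
1 February 2023 is a Wednesday, so the first Saturday is February 4 and the third is February 18.
Daylight saving runs 14 November 2022 – 18 February 2023; 23 February 2023 is outside that window, so Solor Prefecture is on standard time at UTC+05:30.
11:30 local − 5h30m = 06:00 UTC.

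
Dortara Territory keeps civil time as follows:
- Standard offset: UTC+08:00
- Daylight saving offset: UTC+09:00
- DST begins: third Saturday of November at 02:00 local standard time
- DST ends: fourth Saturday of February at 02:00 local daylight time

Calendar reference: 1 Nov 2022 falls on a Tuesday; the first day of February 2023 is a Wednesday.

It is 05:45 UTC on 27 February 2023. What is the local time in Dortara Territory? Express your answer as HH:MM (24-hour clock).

1 November 2022 is a Tuesday, so the first Saturday is November 5 and the third is November 19.
1 February 2023 is a Wednesday, so the first Saturday is February 4 and the fourth is February 25.
At the standard offset (UTC+08:00), 05:45 UTC + 8h = 13:45 Dortara Territory standard time.
The standard-time date in Dortara Territory, 27 February 2023, does not fall between 19 November 2022 and 25 February 2023, so daylight saving is not in effect and Dortara Territory is at UTC+08:00.
05:45 UTC + 8h = 13:45 local.

13:45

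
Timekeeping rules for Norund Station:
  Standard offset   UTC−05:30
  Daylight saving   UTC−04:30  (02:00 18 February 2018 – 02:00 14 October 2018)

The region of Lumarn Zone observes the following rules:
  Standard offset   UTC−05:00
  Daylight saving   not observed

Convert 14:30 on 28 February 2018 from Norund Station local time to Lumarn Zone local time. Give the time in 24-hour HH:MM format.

28 February 2018 lies within the daylight-saving period (18 February – 14 October), so Norund Station is on daylight time, UTC−04:30.
14:30 Norund Station + 4h30m = 19:00 UTC.
Lumarn Zone stays on UTC−05:00 all year.
19:00 UTC − 5h = 14:00 Lumarn Zone.

14:00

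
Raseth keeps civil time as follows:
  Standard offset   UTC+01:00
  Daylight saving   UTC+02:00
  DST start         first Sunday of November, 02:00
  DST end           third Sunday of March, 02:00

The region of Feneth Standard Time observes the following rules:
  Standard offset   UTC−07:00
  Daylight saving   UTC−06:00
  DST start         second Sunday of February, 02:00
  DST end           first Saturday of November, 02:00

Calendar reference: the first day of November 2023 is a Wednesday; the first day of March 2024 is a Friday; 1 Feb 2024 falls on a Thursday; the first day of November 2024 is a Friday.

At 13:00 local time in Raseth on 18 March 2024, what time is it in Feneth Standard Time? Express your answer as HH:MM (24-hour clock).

1 November 2023 is a Wednesday, so the first Sunday is November 5.
1 March 2024 is a Friday, so the first Sunday is March 3 and the third is March 17.
Daylight saving runs 5 November 2023 – 17 March 2024; 18 March 2024 is outside that window, so Raseth is on standard time at UTC+01:00.
13:00 Raseth − 1h = 12:00 UTC.
1 February 2024 is a Thursday, so the first Sunday is February 4 and the second is February 11.
1 November 2024 is a Friday, so the first Saturday is November 2.
At the standard offset (UTC−07:00), 12:00 UTC − 7h = 05:00 Feneth Standard Time standard time.
The standard-time date in Feneth Standard Time, 18 March 2024, falls between 11 February and 2 November, so daylight saving is in effect and Feneth Standard Time is at UTC−06:00.
12:00 UTC − 6h = 06:00 Feneth Standard Time.

06:00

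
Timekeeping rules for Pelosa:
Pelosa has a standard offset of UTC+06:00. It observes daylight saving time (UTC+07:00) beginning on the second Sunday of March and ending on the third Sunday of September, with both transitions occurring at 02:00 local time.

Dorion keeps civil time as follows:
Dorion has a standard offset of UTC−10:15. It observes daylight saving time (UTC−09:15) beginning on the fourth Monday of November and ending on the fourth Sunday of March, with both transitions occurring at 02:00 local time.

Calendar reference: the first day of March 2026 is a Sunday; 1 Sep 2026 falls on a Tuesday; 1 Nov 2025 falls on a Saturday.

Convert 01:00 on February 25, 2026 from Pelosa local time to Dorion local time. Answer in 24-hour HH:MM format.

09:45

1 March 2026 is a Sunday, so the first Sunday is March 1 and the second is March 8.
1 September 2026 is a Tuesday, so the first Sunday is September 6 and the third is September 20.
Daylight saving runs 8 March – 20 September; February 25, 2026 is outside that window, so Pelosa is on standard time at UTC+06:00.
01:00 Pelosa − 6h = 19:00 UTC (rolling into the previous day, 24 February 2026).
1 November 2025 is a Saturday, so the first Monday is November 3 and the fourth is November 24.
1 March 2026 is a Sunday, so the first Sunday is March 1 and the fourth is March 22.
At the standard offset (UTC−10:15), 19:00 UTC − 10h15m = 08:45 Dorion standard time.
The standard-time date in Dorion, February 24, 2026, lies within the daylight-saving period (24 November 2025 – 22 March 2026), so Dorion is on daylight time, UTC−09:15.
19:00 UTC − 9h15m = 09:45 Dorion.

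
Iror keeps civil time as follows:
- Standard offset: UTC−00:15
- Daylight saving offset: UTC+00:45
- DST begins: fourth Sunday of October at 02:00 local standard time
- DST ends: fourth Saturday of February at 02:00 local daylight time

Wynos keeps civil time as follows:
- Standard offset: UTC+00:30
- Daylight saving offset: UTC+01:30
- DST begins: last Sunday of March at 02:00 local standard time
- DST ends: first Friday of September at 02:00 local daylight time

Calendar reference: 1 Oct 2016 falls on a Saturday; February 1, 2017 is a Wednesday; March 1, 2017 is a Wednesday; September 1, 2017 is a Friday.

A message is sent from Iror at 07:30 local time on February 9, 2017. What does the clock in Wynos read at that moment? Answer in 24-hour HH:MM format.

1 October 2016 is a Saturday, so the first Sunday is October 2 and the fourth is October 23.
1 February 2017 is a Wednesday, so the first Saturday is February 4 and the fourth is February 25.
Daylight saving runs 23 October 2016 – 25 February 2017; February 9, 2017 is inside that window, so Iror is at UTC+00:45.
07:30 Iror − 0h45m = 06:45 UTC.
1 March 2017 is a Wednesday, so Sundays fall on 5, 12, 19, 26; the last is March 26.
1 September 2017 is a Friday, so the first Friday is September 1.
At the standard offset (UTC+00:30), 06:45 UTC + 0h30m = 07:15 Wynos standard time.
The standard-time date in Wynos, February 9, 2017, does not fall between 26 March and 1 September, so daylight saving is not in effect and Wynos is at UTC+00:30.
06:45 UTC + 0h30m = 07:15 Wynos.

07:15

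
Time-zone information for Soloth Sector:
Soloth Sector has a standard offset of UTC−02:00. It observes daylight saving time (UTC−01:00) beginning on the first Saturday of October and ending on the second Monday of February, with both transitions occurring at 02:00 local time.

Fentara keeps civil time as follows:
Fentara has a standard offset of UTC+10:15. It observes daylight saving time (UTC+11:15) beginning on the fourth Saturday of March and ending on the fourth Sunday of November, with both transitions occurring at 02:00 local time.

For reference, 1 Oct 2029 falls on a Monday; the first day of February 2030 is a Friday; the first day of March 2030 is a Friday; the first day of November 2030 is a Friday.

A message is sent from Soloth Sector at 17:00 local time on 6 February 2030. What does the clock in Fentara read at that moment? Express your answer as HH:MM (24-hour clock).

1 October 2029 is a Monday, so the first Saturday is October 6.
1 February 2030 is a Friday, so the first Monday is February 4 and the second is February 11.
6 February 2030 falls between 6 October 2029 and 11 February 2030, so daylight saving is in effect and Soloth Sector is at UTC−01:00.
17:00 Soloth Sector + 1h = 18:00 UTC.
1 March 2030 is a Friday, so the first Saturday is March 2 and the fourth is March 23.
1 November 2030 is a Friday, so the first Sunday is November 3 and the fourth is November 24.
At the standard offset (UTC+10:15), 18:00 UTC + 10h15m = 04:15 Fentara standard time (rolling into the next day, 7 February 2030).
The standard-time date in Fentara, 7 February 2030, does not fall between 23 March and 24 November, so daylight saving is not in effect and Fentara is at UTC+10:15.
18:00 UTC + 10h15m = 04:15 Fentara (rolling into the next day, 7 February 2030).

04:15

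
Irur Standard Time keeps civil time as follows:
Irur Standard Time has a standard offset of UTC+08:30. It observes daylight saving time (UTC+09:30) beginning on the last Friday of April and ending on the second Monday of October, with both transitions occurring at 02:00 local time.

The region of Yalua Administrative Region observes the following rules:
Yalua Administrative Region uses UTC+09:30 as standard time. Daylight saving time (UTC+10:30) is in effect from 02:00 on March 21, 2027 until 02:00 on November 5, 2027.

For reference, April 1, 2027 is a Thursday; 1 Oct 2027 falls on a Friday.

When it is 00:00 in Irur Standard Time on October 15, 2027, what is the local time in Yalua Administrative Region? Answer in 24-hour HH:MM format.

02:00

1 April 2027 is a Thursday, so Fridays fall on 2, 9, 16, 23, 30; the last is April 30.
1 October 2027 is a Friday, so the first Monday is October 4 and the second is October 11.
October 15, 2027 is outside the daylight-saving period (30 April – 11 October), so Irur Standard Time is on standard time, UTC+08:30.
00:00 Irur Standard Time − 8h30m = 15:30 UTC (rolling into the previous day, 14 October 2027).
At the standard offset (UTC+09:30), 15:30 UTC + 9h30m = 01:00 Yalua Administrative Region standard time (rolling into the next day, 15 October 2027).
The standard-time date in Yalua Administrative Region, October 15, 2027, falls between 21 March and 5 November, so daylight saving is in effect and Yalua Administrative Region is at UTC+10:30.
15:30 UTC + 10h30m = 02:00 Yalua Administrative Region (rolling into the next day, 15 October 2027).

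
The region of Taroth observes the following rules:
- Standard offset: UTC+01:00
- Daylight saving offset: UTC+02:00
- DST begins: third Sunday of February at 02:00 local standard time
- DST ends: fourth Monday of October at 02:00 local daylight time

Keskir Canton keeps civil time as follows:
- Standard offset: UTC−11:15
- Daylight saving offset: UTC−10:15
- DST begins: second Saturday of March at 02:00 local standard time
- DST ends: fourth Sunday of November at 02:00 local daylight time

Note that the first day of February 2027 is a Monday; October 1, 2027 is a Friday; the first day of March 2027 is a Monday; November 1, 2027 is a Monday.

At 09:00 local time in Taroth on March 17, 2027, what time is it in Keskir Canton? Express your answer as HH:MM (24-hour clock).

20:45

1 February 2027 is a Monday, so the first Sunday is February 7 and the third is February 21.
1 October 2027 is a Friday, so the first Monday is October 4 and the fourth is October 25.
March 17, 2027 lies within the daylight-saving period (21 February – 25 October), so Taroth is on daylight time, UTC+02:00.
09:00 Taroth − 2h = 07:00 UTC.
1 March 2027 is a Monday, so the first Saturday is March 6 and the second is March 13.
1 November 2027 is a Monday, so the first Sunday is November 7 and the fourth is November 28.
At the standard offset (UTC−11:15), 07:00 UTC − 11h15m = 19:45 Keskir Canton standard time (rolling into the previous day, 16 March 2027).
Daylight saving runs 13 March – 28 November; the standard-time date in Keskir Canton, March 16, 2027, is inside that window, so Keskir Canton is at UTC−10:15.
07:00 UTC − 10h15m = 20:45 Keskir Canton (rolling into the previous day, 16 March 2027).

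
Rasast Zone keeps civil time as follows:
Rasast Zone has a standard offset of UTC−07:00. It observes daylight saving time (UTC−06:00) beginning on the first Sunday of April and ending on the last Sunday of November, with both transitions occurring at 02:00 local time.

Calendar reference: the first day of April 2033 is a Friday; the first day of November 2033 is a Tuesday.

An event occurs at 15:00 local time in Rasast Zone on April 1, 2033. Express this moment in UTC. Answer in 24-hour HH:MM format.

1 April 2033 is a Friday, so the first Sunday is April 3.
1 November 2033 is a Tuesday, so Sundays fall on 6, 13, 20, 27; the last is November 27.
April 1, 2033 is outside the daylight-saving period (3 April – 27 November), so Rasast Zone is on standard time, UTC−07:00.
15:00 local + 7h = 22:00 UTC.

22:00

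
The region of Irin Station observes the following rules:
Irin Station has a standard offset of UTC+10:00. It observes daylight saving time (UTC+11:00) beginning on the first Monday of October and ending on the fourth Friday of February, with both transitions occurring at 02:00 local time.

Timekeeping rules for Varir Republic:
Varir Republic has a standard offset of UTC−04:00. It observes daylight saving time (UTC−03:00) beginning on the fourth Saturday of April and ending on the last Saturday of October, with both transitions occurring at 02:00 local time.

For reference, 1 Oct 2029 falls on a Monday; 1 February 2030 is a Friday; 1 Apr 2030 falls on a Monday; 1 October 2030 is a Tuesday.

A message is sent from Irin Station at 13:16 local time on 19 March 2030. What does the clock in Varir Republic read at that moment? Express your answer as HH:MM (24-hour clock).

1 October 2029 is a Monday, so the first Monday is October 1.
1 February 2030 is a Friday, so the first Friday is February 1 and the fourth is February 22.
19 March 2030 is outside the daylight-saving period (1 October 2029 – 22 February 2030), so Irin Station is on standard time, UTC+10:00.
13:16 Irin Station − 10h = 03:16 UTC.
1 April 2030 is a Monday, so the first Saturday is April 6 and the fourth is April 27.
1 October 2030 is a Tuesday, so Saturdays fall on 5, 12, 19, 26; the last is October 26.
At the standard offset (UTC−04:00), 03:16 UTC − 4h = 23:16 Varir Republic standard time (rolling into the previous day, 18 March 2030).
The standard-time date in Varir Republic, 18 March 2030, is outside the daylight-saving period (27 April – 26 October), so Varir Republic is on standard time, UTC−04:00.
03:16 UTC − 4h = 23:16 Varir Republic (rolling into the previous day, 18 March 2030).

23:16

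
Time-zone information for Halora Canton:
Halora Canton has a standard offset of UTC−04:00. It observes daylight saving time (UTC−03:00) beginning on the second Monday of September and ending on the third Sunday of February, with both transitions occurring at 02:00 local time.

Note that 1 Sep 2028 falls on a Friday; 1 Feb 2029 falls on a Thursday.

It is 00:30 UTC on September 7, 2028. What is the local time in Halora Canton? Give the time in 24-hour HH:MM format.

20:30

1 September 2028 is a Friday, so the first Monday is September 4 and the second is September 11.
1 February 2029 is a Thursday, so the first Sunday is February 4 and the third is February 18.
At the standard offset (UTC−04:00), 00:30 UTC − 4h = 20:30 Halora Canton standard time (rolling into the previous day, 6 September 2028).
The standard-time date in Halora Canton, September 6, 2028, does not fall between 11 September 2028 and 18 February 2029, so daylight saving is not in effect and Halora Canton is at UTC−04:00.
00:30 UTC − 4h = 20:30 local (rolling into the previous day, 6 September 2028).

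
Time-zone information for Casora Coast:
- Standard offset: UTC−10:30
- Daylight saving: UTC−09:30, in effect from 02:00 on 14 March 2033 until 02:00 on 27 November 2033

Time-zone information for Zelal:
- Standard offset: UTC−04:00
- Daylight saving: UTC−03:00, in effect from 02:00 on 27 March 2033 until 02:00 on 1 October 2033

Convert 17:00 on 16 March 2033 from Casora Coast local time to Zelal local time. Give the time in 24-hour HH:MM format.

16 March 2033 falls between 14 March and 27 November, so daylight saving is in effect and Casora Coast is at UTC−09:30.
17:00 Casora Coast + 9h30m = 02:30 UTC (rolling into the next day, 17 March 2033).
At the standard offset (UTC−04:00), 02:30 UTC − 4h = 22:30 Zelal standard time (rolling into the previous day, 16 March 2033).
Daylight saving runs 27 March – 1 October; the standard-time date in Zelal, 16 March 2033, is outside that window, so Zelal is on standard time at UTC−04:00.
02:30 UTC − 4h = 22:30 Zelal (rolling into the previous day, 16 March 2033).

22:30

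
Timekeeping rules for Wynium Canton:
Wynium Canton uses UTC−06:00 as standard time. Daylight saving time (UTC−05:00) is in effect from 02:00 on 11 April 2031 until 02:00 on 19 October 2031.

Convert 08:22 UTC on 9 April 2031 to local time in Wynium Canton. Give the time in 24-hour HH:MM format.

At the standard offset (UTC−06:00), 08:22 UTC − 6h = 02:22 Wynium Canton standard time.
The standard-time date in Wynium Canton, 9 April 2031, does not fall between 11 April and 19 October, so daylight saving is not in effect and Wynium Canton is at UTC−06:00.
08:22 UTC − 6h = 02:22 local.

02:22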